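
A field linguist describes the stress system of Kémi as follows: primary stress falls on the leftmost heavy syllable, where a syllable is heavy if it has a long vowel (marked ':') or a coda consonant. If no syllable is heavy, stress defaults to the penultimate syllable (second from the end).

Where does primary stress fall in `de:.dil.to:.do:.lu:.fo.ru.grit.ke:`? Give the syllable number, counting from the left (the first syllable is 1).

Weights: 1 de: H, 2 dil H, 3 to: H, 4 do: H, 5 lu: H, 6 fo L, 7 ru L, 8 grit H, 9 ke: H.
Heavy syllables in the domain: 1, 2, 3, 4, 5, 8, 9. The leftmost is syllable 1 (de:).
Primary stress: syllable 1 → ˈde:.dil.to:.do:.lu:.fo.ru.grit.ke:.

1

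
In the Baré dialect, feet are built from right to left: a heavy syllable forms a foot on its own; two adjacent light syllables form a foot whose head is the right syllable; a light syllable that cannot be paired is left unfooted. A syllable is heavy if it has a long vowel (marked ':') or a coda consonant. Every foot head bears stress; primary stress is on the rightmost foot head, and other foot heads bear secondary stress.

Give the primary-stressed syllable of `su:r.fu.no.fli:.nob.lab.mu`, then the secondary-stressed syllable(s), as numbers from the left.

Weights: 1 su:r H, 2 fu L, 3 no L, 4 fli: H, 5 nob H, 6 lab H, 7 mu L.
Parse right to left (heavy = foot alone; LL = one foot; stranded L unfooted): (ˈsu:r) (fu.ˈno) (ˈfli:) (ˈnob) (ˈlab) mu.
Foot heads: 1, 3, 4, 5, 6.
Primary stress on the rightmost head = syllable 6.
Secondary stress on 1, 3, 4, 5: ˌsu:r.fu.ˌno.ˌfli:.ˌnob.ˈlab.mu.

primary 6, secondary 1, 3, 4, 5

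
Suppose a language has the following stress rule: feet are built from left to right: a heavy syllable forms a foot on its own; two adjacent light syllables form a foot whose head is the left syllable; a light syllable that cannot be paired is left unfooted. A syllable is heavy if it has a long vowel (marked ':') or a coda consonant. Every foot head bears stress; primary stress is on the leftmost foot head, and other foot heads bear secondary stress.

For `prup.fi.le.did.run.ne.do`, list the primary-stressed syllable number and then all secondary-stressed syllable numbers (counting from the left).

Weights: 1 prup H, 2 fi L, 3 le L, 4 did H, 5 run H, 6 ne L, 7 do L.
Parse left to right (heavy = foot alone; LL = one foot; stranded L unfooted): (ˈprup) (ˈfi.le) (ˈdid) (ˈrun) (ˈne.do).
Foot heads: 1, 2, 4, 5, 6.
Primary stress on the leftmost head = syllable 1.
Secondary stress on 2, 4, 5, 6: ˈprup.ˌfi.le.ˌdid.ˌrun.ˌne.do.

primary 1, secondary 2, 4, 5, 6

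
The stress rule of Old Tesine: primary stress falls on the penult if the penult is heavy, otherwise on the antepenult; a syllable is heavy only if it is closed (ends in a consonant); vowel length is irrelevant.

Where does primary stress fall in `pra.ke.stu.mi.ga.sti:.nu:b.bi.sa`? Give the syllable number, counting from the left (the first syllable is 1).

Weights: 7 nu:b H, 8 bi L, 9 sa L.
The penult (syllable 8, bi) is light, so stress falls on the antepenult (syllable 7, nu:b).
Primary stress: syllable 7 → pra.ke.stu.mi.ga.sti:.ˈnu:b.bi.sa.

7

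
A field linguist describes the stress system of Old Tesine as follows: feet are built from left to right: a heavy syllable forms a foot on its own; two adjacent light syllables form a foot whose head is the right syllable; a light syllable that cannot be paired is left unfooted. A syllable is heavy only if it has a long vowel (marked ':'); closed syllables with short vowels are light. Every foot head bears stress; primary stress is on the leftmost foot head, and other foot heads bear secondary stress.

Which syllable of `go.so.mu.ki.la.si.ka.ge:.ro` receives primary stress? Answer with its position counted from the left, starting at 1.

Weights: 1 go L, 2 so L, 3 mu L, 4 ki L, 5 la L, 6 si L, 7 ka L, 8 ge: H, 9 ro L.
Parse left to right (heavy = foot alone; LL = one foot; stranded L unfooted): (go.ˈso) (mu.ˈki) (la.ˈsi) ka (ˈge:) ro.
Foot heads: 2, 4, 6, 8.
Primary stress on the leftmost head = syllable 2.
Primary stress: syllable 2 → go.ˈso.mu.ki.la.si.ka.ge:.ro.

2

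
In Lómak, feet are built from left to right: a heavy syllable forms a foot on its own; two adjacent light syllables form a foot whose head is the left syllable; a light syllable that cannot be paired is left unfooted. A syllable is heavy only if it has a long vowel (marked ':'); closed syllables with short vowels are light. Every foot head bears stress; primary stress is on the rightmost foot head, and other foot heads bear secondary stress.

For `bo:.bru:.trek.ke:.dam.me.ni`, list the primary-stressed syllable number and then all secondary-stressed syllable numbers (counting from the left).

Weights: 1 bo: H, 2 bru: H, 3 trek L, 4 ke: H, 5 dam L, 6 me L, 7 ni L.
Parse left to right (heavy = foot alone; LL = one foot; stranded L unfooted): (ˈbo:) (ˈbru:) trek (ˈke:) (ˈdam.me) ni.
Foot heads: 1, 2, 4, 5.
Primary stress on the rightmost head = syllable 5.
Secondary stress on 1, 2, 4: ˌbo:.ˌbru:.trek.ˌke:.ˈdam.me.ni.

primary 5, secondary 1, 2, 4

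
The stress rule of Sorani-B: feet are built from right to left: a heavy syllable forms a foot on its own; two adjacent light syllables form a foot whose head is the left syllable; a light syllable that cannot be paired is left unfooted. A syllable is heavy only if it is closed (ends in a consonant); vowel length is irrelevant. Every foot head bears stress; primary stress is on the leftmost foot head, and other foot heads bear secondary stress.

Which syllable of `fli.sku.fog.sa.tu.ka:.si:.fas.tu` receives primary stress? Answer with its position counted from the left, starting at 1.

1

Weights: 1 fli L, 2 sku L, 3 fog H, 4 sa L, 5 tu L, 6 ka: L, 7 si: L, 8 fas H, 9 tu L.
Parse right to left (heavy = foot alone; LL = one foot; stranded L unfooted): (ˈfli.sku) (ˈfog) (ˈsa.tu) (ˈka:.si:) (ˈfas) tu.
Foot heads: 1, 3, 4, 6, 8.
Primary stress on the leftmost head = syllable 1.
Primary stress: syllable 1 → ˈfli.sku.fog.sa.tu.ka:.si:.fas.tu.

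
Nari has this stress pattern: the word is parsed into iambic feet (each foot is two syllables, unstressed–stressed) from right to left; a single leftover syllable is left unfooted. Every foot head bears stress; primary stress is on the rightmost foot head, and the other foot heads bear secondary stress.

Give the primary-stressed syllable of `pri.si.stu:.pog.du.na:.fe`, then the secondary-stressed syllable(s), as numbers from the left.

Parse right to left into iambic (σˈσ) feet: pri (si.ˈstu:) (pog.ˈdu) (na:.ˈfe). Syllable 1 is left unfooted.
Foot heads (stressed positions): 3, 5, 7.
End Rule Rightmost: primary stress on the rightmost head = syllable 7.
Secondary stress on 3, 5: pri.si.ˌstu:.pog.ˌdu.na:.ˈfe.

primary 7, secondary 3, 5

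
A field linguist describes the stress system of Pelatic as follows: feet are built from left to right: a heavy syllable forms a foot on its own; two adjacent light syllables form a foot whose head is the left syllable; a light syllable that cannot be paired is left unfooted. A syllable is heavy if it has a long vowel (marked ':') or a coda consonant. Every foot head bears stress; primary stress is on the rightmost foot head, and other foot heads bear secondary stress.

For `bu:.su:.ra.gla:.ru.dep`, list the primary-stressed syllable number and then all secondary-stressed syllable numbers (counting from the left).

Weights: 1 bu: H, 2 su: H, 3 ra L, 4 gla: H, 5 ru L, 6 dep H.
Parse left to right (heavy = foot alone; LL = one foot; stranded L unfooted): (ˈbu:) (ˈsu:) ra (ˈgla:) ru (ˈdep).
Foot heads: 1, 2, 4, 6.
Primary stress on the rightmost head = syllable 6.
Secondary stress on 1, 2, 4: ˌbu:.ˌsu:.ra.ˌgla:.ru.ˈdep.

primary 6, secondary 1, 2, 4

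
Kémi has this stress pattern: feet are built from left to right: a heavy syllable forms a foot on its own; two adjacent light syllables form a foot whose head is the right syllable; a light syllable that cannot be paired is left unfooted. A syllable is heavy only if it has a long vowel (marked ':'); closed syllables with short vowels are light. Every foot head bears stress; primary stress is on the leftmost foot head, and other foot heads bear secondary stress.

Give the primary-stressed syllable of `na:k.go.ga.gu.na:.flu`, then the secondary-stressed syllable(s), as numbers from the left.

primary 1, secondary 3, 5

Weights: 1 na:k H, 2 go L, 3 ga L, 4 gu L, 5 na: H, 6 flu L.
Parse left to right (heavy = foot alone; LL = one foot; stranded L unfooted): (ˈna:k) (go.ˈga) gu (ˈna:) flu.
Foot heads: 1, 3, 5.
Primary stress on the leftmost head = syllable 1.
Secondary stress on 3, 5: ˈna:k.go.ˌga.gu.ˌna:.flu.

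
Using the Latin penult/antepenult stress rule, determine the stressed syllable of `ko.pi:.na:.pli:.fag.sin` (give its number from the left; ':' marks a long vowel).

5

Classical Latin: stress the penult if heavy (long vowel or closed), else the antepenult.
Weights: 4 pli: H, 5 fag H, 6 sin H.
The penult (syllable 5, fag) is heavy, so it takes stress.
Stress on syllable 5: ko.pi:.na:.pli:.ˈfag.sin.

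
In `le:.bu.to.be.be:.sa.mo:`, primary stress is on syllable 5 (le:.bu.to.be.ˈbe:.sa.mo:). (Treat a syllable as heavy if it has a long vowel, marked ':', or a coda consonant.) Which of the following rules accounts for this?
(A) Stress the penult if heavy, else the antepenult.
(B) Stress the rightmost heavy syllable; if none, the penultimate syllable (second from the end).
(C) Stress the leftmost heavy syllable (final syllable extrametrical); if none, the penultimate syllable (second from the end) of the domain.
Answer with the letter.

Rule A → syllable 5 ✓.
Rule B → syllable 7 (observed: 5).
Rule C → syllable 1 (observed: 5).

A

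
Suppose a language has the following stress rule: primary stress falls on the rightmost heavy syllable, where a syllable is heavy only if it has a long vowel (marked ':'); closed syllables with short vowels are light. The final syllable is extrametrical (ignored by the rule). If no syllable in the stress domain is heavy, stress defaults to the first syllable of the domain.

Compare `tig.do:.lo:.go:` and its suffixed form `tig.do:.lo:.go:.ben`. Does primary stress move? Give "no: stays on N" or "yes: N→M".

Base `tig.do:.lo:.go:` (4 syllables):
  The final syllable (4, go:) is extrametrical; the stress domain is syllables 1–3.
  Weights: 1 tig L, 2 do: H, 3 lo: H.
  Heavy syllables in the domain: 2, 3. The rightmost is syllable 3 (lo:).
  → primary stress on syllable 3.
Suffixed `tig.do:.lo:.go:.ben` (5 syllables):
  The final syllable (5, ben) is extrametrical; the stress domain is syllables 1–4.
  Weights: 1 tig L, 2 do: H, 3 lo: H, 4 go: H.
  Heavy syllables in the domain: 2, 3, 4. The rightmost is syllable 4 (go:).
  → primary stress on syllable 4.

yes: 3→4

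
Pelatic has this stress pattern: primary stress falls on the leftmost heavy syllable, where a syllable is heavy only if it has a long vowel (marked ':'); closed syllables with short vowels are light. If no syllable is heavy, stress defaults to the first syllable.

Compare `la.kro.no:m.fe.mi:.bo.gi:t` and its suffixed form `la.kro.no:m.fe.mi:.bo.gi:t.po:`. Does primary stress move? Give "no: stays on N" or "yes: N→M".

Base `la.kro.no:m.fe.mi:.bo.gi:t` (7 syllables):
  Weights: 1 la L, 2 kro L, 3 no:m H, 4 fe L, 5 mi: H, 6 bo L, 7 gi:t H.
  Heavy syllables in the domain: 3, 5, 7. The leftmost is syllable 3 (no:m).
  → primary stress on syllable 3.
Suffixed `la.kro.no:m.fe.mi:.bo.gi:t.po:` (8 syllables):
  Weights: 1 la L, 2 kro L, 3 no:m H, 4 fe L, 5 mi: H, 6 bo L, 7 gi:t H, 8 po: H.
  Heavy syllables in the domain: 3, 5, 7, 8. The leftmost is syllable 3 (no:m).
  → primary stress on syllable 3.

no: stays on 3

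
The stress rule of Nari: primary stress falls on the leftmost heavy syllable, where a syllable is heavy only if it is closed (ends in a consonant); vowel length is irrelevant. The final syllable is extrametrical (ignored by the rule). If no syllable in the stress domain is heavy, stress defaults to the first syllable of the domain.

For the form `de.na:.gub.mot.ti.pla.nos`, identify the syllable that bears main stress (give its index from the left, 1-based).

The final syllable (7, nos) is extrametrical; the stress domain is syllables 1–6.
Weights: 1 de L, 2 na: L, 3 gub H, 4 mot H, 5 ti L, 6 pla L.
Heavy syllables in the domain: 3, 4. The leftmost is syllable 3 (gub).
Primary stress: syllable 3 → de.na:.ˈgub.mot.ti.pla.nos.

3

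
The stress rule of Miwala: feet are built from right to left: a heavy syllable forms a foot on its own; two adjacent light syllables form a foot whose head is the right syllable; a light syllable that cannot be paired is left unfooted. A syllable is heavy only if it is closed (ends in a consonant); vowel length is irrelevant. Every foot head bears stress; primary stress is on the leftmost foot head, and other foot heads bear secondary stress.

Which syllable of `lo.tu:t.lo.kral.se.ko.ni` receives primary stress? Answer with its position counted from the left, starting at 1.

Weights: 1 lo L, 2 tu:t H, 3 lo L, 4 kral H, 5 se L, 6 ko L, 7 ni L.
Parse right to left (heavy = foot alone; LL = one foot; stranded L unfooted): lo (ˈtu:t) lo (ˈkral) se (ko.ˈni).
Foot heads: 2, 4, 7.
Primary stress on the leftmost head = syllable 2.
Primary stress: syllable 2 → lo.ˈtu:t.lo.kral.se.ko.ni.

2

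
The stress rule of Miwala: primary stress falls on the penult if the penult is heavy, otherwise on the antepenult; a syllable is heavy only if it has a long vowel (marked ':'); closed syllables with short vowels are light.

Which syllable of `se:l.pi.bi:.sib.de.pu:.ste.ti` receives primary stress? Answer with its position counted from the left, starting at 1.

Weights: 6 pu: H, 7 ste L, 8 ti L.
The penult (syllable 7, ste) is light, so stress falls on the antepenult (syllable 6, pu:).
Primary stress: syllable 6 → se:l.pi.bi:.sib.de.ˈpu:.ste.ti.

6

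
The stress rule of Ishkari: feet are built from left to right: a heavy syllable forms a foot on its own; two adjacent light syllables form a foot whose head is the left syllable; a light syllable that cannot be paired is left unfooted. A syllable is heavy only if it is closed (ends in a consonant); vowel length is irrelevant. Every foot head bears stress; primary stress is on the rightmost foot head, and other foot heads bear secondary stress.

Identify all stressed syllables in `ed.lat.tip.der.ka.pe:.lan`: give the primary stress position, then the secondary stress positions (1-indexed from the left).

primary 7, secondary 1, 2, 3, 4, 5

Weights: 1 ed H, 2 lat H, 3 tip H, 4 der H, 5 ka L, 6 pe: L, 7 lan H.
Parse left to right (heavy = foot alone; LL = one foot; stranded L unfooted): (ˈed) (ˈlat) (ˈtip) (ˈder) (ˈka.pe:) (ˈlan).
Foot heads: 1, 2, 3, 4, 5, 7.
Primary stress on the rightmost head = syllable 7.
Secondary stress on 1, 2, 3, 4, 5: ˌed.ˌlat.ˌtip.ˌder.ˌka.pe:.ˈlan.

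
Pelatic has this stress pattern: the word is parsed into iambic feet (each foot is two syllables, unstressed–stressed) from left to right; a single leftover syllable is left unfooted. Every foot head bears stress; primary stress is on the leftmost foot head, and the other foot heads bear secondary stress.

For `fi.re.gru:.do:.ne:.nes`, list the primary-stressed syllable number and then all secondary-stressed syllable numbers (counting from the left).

Parse left to right into iambic (σˈσ) feet: (fi.ˈre) (gru:.ˈdo:) (ne:.ˈnes).
Foot heads (stressed positions): 2, 4, 6.
End Rule Leftmost: primary stress on the leftmost head = syllable 2.
Secondary stress on 4, 6: fi.ˈre.gru:.ˌdo:.ne:.ˌnes.

primary 2, secondary 4, 6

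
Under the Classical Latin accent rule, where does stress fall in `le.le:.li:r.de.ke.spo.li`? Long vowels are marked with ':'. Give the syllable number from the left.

5

Classical Latin: stress the penult if heavy (long vowel or closed), else the antepenult.
Weights: 5 ke L, 6 spo L, 7 li L.
The penult (syllable 6, spo) is light, so stress falls on the antepenult (syllable 5, ke).
Stress on syllable 5: le.le:.li:r.de.ˈke.spo.li.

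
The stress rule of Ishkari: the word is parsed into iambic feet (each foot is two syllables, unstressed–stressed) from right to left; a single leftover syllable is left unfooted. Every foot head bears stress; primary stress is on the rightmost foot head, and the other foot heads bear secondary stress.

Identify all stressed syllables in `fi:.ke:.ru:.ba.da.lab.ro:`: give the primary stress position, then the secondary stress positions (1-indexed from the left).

primary 7, secondary 3, 5

Parse right to left into iambic (σˈσ) feet: fi: (ke:.ˈru:) (ba.ˈda) (lab.ˈro:). Syllable 1 is left unfooted.
Foot heads (stressed positions): 3, 5, 7.
End Rule Rightmost: primary stress on the rightmost head = syllable 7.
Secondary stress on 3, 5: fi:.ke:.ˌru:.ba.ˌda.lab.ˈro:.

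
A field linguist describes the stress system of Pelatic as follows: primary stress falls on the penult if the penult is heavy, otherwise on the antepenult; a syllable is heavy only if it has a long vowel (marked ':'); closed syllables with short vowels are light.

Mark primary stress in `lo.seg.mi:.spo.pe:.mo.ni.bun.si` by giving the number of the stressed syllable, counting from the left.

7

Weights: 7 ni L, 8 bun L, 9 si L.
The penult (syllable 8, bun) is light, so stress falls on the antepenult (syllable 7, ni).
Primary stress: syllable 7 → lo.seg.mi:.spo.pe:.mo.ˈni.bun.si.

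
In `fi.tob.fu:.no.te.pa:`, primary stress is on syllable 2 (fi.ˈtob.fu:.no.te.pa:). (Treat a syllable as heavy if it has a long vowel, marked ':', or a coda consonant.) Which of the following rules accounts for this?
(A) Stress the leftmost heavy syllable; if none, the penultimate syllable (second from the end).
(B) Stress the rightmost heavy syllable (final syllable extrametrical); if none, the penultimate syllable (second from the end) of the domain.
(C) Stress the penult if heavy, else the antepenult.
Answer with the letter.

A

Rule A → syllable 2 ✓.
Rule B → syllable 3 (observed: 2).
Rule C → syllable 4 (observed: 2).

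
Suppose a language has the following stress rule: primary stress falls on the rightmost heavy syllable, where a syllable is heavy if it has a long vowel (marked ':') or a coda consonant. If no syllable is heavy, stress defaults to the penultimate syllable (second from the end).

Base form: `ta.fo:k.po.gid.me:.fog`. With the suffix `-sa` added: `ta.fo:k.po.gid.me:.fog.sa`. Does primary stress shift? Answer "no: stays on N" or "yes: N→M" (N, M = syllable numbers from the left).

no: stays on 6

Base `ta.fo:k.po.gid.me:.fog` (6 syllables):
  Weights: 1 ta L, 2 fo:k H, 3 po L, 4 gid H, 5 me: H, 6 fog H.
  Heavy syllables in the domain: 2, 4, 5, 6. The rightmost is syllable 6 (fog).
  → primary stress on syllable 6.
Suffixed `ta.fo:k.po.gid.me:.fog.sa` (7 syllables):
  Weights: 1 ta L, 2 fo:k H, 3 po L, 4 gid H, 5 me: H, 6 fog H, 7 sa L.
  Heavy syllables in the domain: 2, 4, 5, 6. The rightmost is syllable 6 (fog).
  → primary stress on syllable 6.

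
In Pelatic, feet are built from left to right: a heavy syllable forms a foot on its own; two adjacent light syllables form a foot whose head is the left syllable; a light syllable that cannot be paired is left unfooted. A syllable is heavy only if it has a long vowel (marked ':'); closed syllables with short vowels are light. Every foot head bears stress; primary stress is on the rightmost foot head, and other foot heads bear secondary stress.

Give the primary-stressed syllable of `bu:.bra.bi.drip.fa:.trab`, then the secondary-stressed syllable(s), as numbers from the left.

Weights: 1 bu: H, 2 bra L, 3 bi L, 4 drip L, 5 fa: H, 6 trab L.
Parse left to right (heavy = foot alone; LL = one foot; stranded L unfooted): (ˈbu:) (ˈbra.bi) drip (ˈfa:) trab.
Foot heads: 1, 2, 5.
Primary stress on the rightmost head = syllable 5.
Secondary stress on 1, 2: ˌbu:.ˌbra.bi.drip.ˈfa:.trab.

primary 5, secondary 1, 2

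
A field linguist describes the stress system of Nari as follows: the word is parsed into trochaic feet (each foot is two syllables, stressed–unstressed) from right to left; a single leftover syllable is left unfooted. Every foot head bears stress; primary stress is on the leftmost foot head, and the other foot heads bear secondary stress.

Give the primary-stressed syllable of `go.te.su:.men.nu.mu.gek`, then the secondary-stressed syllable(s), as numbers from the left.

primary 2, secondary 4, 6

Parse right to left into trochaic (ˈσσ) feet: go (ˈte.su:) (ˈmen.nu) (ˈmu.gek). Syllable 1 is left unfooted.
Foot heads (stressed positions): 2, 4, 6.
End Rule Leftmost: primary stress on the leftmost head = syllable 2.
Secondary stress on 4, 6: go.ˈte.su:.ˌmen.nu.ˌmu.gek.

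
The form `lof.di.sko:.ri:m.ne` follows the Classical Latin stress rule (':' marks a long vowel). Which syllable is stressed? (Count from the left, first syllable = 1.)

Classical Latin: stress the penult if heavy (long vowel or closed), else the antepenult.
Weights: 3 sko: H, 4 ri:m H, 5 ne L.
The penult (syllable 4, ri:m) is heavy, so it takes stress.
Stress on syllable 4: lof.di.sko:.ˈri:m.ne.

4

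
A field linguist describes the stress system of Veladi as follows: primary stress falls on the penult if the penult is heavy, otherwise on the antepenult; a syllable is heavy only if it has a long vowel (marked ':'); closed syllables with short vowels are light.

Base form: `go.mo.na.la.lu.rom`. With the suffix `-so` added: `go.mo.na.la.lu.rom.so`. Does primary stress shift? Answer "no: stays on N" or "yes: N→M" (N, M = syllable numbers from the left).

yes: 4→5

Base `go.mo.na.la.lu.rom` (6 syllables):
  Weights: 4 la L, 5 lu L, 6 rom L.
  The penult (syllable 5, lu) is light, so stress falls on the antepenult (syllable 4, la).
  → primary stress on syllable 4.
Suffixed `go.mo.na.la.lu.rom.so` (7 syllables):
  Weights: 5 lu L, 6 rom L, 7 so L.
  The penult (syllable 6, rom) is light, so stress falls on the antepenult (syllable 5, lu).
  → primary stress on syllable 5.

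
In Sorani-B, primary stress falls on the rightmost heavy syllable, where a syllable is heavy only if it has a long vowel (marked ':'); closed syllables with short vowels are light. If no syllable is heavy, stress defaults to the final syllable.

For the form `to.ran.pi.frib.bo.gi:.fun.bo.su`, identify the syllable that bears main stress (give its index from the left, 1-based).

6

Weights: 1 to L, 2 ran L, 3 pi L, 4 frib L, 5 bo L, 6 gi: H, 7 fun L, 8 bo L, 9 su L.
Heavy syllables in the domain: 6. The rightmost is syllable 6 (gi:).
Primary stress: syllable 6 → to.ran.pi.frib.bo.ˈgi:.fun.bo.su.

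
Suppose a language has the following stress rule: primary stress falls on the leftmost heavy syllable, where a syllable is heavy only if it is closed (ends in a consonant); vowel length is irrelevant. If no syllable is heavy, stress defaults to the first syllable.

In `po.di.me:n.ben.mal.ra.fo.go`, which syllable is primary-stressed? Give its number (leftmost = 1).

3

Weights: 1 po L, 2 di L, 3 me:n H, 4 ben H, 5 mal H, 6 ra L, 7 fo L, 8 go L.
Heavy syllables in the domain: 3, 4, 5. The leftmost is syllable 3 (me:n).
Primary stress: syllable 3 → po.di.ˈme:n.ben.mal.ra.fo.go.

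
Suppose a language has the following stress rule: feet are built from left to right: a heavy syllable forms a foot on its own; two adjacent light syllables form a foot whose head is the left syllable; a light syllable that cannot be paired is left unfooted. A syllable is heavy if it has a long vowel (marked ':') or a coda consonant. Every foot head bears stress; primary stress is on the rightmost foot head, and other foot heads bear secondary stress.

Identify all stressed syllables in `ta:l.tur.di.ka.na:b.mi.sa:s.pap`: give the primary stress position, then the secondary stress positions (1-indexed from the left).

Weights: 1 ta:l H, 2 tur H, 3 di L, 4 ka L, 5 na:b H, 6 mi L, 7 sa:s H, 8 pap H.
Parse left to right (heavy = foot alone; LL = one foot; stranded L unfooted): (ˈta:l) (ˈtur) (ˈdi.ka) (ˈna:b) mi (ˈsa:s) (ˈpap).
Foot heads: 1, 2, 3, 5, 7, 8.
Primary stress on the rightmost head = syllable 8.
Secondary stress on 1, 2, 3, 5, 7: ˌta:l.ˌtur.ˌdi.ka.ˌna:b.mi.ˌsa:s.ˈpap.

primary 8, secondary 1, 2, 3, 5, 7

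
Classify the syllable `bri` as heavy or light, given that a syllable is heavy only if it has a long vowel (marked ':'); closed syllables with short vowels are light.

light

`bri`: short vowel, open (no coda). Short vowel → light.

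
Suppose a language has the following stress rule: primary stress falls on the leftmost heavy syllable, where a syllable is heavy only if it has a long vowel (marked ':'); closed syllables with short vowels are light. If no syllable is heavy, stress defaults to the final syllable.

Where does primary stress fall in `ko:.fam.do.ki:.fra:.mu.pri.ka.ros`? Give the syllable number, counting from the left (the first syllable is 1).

Weights: 1 ko: H, 2 fam L, 3 do L, 4 ki: H, 5 fra: H, 6 mu L, 7 pri L, 8 ka L, 9 ros L.
Heavy syllables in the domain: 1, 4, 5. The leftmost is syllable 1 (ko:).
Primary stress: syllable 1 → ˈko:.fam.do.ki:.fra:.mu.pri.ka.ros.

1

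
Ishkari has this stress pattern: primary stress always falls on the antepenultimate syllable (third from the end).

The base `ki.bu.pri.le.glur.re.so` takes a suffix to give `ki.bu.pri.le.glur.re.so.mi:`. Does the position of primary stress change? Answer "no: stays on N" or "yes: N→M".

Base `ki.bu.pri.le.glur.re.so` (7 syllables):
  The word has 7 syllables; the antepenultimate syllable (third from the end) is syllable 5 (glur).
  → primary stress on syllable 5.
Suffixed `ki.bu.pri.le.glur.re.so.mi:` (8 syllables):
  The word has 8 syllables; the antepenultimate syllable (third from the end) is syllable 6 (re).
  → primary stress on syllable 6.

yes: 5→6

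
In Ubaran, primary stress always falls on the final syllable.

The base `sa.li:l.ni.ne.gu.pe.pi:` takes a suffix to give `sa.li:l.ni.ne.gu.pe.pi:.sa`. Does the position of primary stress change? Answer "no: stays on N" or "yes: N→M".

yes: 7→8

Base `sa.li:l.ni.ne.gu.pe.pi:` (7 syllables):
  The word has 7 syllables; the final syllable is syllable 7 (pi:).
  → primary stress on syllable 7.
Suffixed `sa.li:l.ni.ne.gu.pe.pi:.sa` (8 syllables):
  The word has 8 syllables; the final syllable is syllable 8 (sa).
  → primary stress on syllable 8.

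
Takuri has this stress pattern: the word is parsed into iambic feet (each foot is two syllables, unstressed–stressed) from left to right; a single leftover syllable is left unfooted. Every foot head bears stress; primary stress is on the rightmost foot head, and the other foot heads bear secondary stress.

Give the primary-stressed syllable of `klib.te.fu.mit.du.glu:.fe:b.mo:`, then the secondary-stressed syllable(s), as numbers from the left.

primary 8, secondary 2, 4, 6

Parse left to right into iambic (σˈσ) feet: (klib.ˈte) (fu.ˈmit) (du.ˈglu:) (fe:b.ˈmo:).
Foot heads (stressed positions): 2, 4, 6, 8.
End Rule Rightmost: primary stress on the rightmost head = syllable 8.
Secondary stress on 2, 4, 6: klib.ˌte.fu.ˌmit.du.ˌglu:.fe:b.ˈmo:.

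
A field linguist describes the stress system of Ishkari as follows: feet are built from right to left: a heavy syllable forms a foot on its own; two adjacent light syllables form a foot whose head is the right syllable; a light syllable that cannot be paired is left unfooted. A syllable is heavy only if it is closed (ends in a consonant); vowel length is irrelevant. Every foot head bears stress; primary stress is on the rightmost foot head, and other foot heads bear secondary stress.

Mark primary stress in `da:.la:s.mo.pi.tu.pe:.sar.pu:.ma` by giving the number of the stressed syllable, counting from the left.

Weights: 1 da: L, 2 la:s H, 3 mo L, 4 pi L, 5 tu L, 6 pe: L, 7 sar H, 8 pu: L, 9 ma L.
Parse right to left (heavy = foot alone; LL = one foot; stranded L unfooted): da: (ˈla:s) (mo.ˈpi) (tu.ˈpe:) (ˈsar) (pu:.ˈma).
Foot heads: 2, 4, 6, 7, 9.
Primary stress on the rightmost head = syllable 9.
Primary stress: syllable 9 → da:.la:s.mo.pi.tu.pe:.sar.pu:.ˈma.

9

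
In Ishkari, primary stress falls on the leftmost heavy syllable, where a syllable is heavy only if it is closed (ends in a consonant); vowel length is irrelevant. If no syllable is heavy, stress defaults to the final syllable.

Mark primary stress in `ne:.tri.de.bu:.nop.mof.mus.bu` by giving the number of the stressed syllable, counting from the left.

5

Weights: 1 ne: L, 2 tri L, 3 de L, 4 bu: L, 5 nop H, 6 mof H, 7 mus H, 8 bu L.
Heavy syllables in the domain: 5, 6, 7. The leftmost is syllable 5 (nop).
Primary stress: syllable 5 → ne:.tri.de.bu:.ˈnop.mof.mus.bu.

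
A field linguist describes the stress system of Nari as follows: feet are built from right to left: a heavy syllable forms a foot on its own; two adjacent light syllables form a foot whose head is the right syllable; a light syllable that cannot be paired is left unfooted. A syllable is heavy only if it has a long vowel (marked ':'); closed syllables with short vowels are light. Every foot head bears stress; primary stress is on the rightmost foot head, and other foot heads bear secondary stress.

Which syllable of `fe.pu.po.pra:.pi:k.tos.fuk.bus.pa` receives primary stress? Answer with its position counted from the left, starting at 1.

9

Weights: 1 fe L, 2 pu L, 3 po L, 4 pra: H, 5 pi:k H, 6 tos L, 7 fuk L, 8 bus L, 9 pa L.
Parse right to left (heavy = foot alone; LL = one foot; stranded L unfooted): fe (pu.ˈpo) (ˈpra:) (ˈpi:k) (tos.ˈfuk) (bus.ˈpa).
Foot heads: 3, 4, 5, 7, 9.
Primary stress on the rightmost head = syllable 9.
Primary stress: syllable 9 → fe.pu.po.pra:.pi:k.tos.fuk.bus.ˈpa.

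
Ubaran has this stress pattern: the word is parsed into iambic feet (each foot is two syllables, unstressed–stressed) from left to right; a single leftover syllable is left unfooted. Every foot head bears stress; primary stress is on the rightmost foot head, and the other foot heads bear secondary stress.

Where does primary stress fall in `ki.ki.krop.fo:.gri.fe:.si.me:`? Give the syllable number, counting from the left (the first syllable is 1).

8

Parse left to right into iambic (σˈσ) feet: (ki.ˈki) (krop.ˈfo:) (gri.ˈfe:) (si.ˈme:).
Foot heads (stressed positions): 2, 4, 6, 8.
End Rule Rightmost: primary stress on the rightmost head = syllable 8.
Primary stress: syllable 8 → ki.ki.krop.fo:.gri.fe:.si.ˈme:.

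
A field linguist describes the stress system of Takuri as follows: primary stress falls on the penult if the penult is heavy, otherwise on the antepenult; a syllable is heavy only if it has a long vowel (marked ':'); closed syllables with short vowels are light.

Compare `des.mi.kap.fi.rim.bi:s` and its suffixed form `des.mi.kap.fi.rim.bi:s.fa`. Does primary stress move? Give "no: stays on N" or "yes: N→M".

Base `des.mi.kap.fi.rim.bi:s` (6 syllables):
  Weights: 4 fi L, 5 rim L, 6 bi:s H.
  The penult (syllable 5, rim) is light, so stress falls on the antepenult (syllable 4, fi).
  → primary stress on syllable 4.
Suffixed `des.mi.kap.fi.rim.bi:s.fa` (7 syllables):
  Weights: 5 rim L, 6 bi:s H, 7 fa L.
  The penult (syllable 6, bi:s) is heavy, so it takes stress.
  → primary stress on syllable 6.

yes: 4→6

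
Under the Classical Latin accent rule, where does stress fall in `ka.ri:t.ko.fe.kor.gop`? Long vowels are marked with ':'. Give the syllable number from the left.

5

Classical Latin: stress the penult if heavy (long vowel or closed), else the antepenult.
Weights: 4 fe L, 5 kor H, 6 gop H.
The penult (syllable 5, kor) is heavy, so it takes stress.
Stress on syllable 5: ka.ri:t.ko.fe.ˈkor.gop.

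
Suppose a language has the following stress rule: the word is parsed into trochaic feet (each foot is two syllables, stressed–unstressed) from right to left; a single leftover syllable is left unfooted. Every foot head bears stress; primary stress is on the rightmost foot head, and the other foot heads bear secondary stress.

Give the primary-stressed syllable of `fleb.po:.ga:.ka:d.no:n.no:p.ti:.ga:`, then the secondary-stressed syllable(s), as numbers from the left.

Parse right to left into trochaic (ˈσσ) feet: (ˈfleb.po:) (ˈga:.ka:d) (ˈno:n.no:p) (ˈti:.ga:).
Foot heads (stressed positions): 1, 3, 5, 7.
End Rule Rightmost: primary stress on the rightmost head = syllable 7.
Secondary stress on 1, 3, 5: ˌfleb.po:.ˌga:.ka:d.ˌno:n.no:p.ˈti:.ga:.

primary 7, secondary 1, 3, 5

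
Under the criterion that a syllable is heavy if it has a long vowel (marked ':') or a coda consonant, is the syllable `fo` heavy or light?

light

`fo`: short vowel, open (no coda). Short vowel, open → light.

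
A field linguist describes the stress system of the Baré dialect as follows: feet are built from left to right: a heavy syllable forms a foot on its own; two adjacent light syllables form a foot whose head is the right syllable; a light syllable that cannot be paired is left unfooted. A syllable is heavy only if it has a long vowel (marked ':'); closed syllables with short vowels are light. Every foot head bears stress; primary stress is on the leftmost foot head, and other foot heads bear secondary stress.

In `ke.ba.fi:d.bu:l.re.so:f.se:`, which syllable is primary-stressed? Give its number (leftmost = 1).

Weights: 1 ke L, 2 ba L, 3 fi:d H, 4 bu:l H, 5 re L, 6 so:f H, 7 se: H.
Parse left to right (heavy = foot alone; LL = one foot; stranded L unfooted): (ke.ˈba) (ˈfi:d) (ˈbu:l) re (ˈso:f) (ˈse:).
Foot heads: 2, 3, 4, 6, 7.
Primary stress on the leftmost head = syllable 2.
Primary stress: syllable 2 → ke.ˈba.fi:d.bu:l.re.so:f.se:.

2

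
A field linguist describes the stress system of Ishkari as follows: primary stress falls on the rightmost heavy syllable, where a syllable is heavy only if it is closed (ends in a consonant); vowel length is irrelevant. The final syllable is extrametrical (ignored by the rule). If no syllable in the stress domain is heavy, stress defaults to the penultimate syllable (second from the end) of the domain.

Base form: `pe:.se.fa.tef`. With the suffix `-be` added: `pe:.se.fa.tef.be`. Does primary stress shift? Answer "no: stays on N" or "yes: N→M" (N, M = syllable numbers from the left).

Base `pe:.se.fa.tef` (4 syllables):
  The final syllable (4, tef) is extrametrical; the stress domain is syllables 1–3.
  Weights: 1 pe: L, 2 se L, 3 fa L.
  No heavy syllable in the domain; default to the penultimate syllable (second from the end) of the domain = syllable 2.
  → primary stress on syllable 2.
Suffixed `pe:.se.fa.tef.be` (5 syllables):
  The final syllable (5, be) is extrametrical; the stress domain is syllables 1–4.
  Weights: 1 pe: L, 2 se L, 3 fa L, 4 tef H.
  Heavy syllables in the domain: 4. The rightmost is syllable 4 (tef).
  → primary stress on syllable 4.

yes: 2→4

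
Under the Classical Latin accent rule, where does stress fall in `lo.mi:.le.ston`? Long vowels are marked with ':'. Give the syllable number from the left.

Classical Latin: stress the penult if heavy (long vowel or closed), else the antepenult.
Weights: 2 mi: H, 3 le L, 4 ston H.
The penult (syllable 3, le) is light, so stress falls on the antepenult (syllable 2, mi:).
Stress on syllable 2: lo.ˈmi:.le.ston.

2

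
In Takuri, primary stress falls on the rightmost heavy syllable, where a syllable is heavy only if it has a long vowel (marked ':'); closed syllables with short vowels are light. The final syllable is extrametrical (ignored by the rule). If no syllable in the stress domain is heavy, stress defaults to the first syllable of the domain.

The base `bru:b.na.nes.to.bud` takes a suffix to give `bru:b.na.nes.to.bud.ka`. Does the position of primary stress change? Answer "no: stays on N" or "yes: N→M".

Base `bru:b.na.nes.to.bud` (5 syllables):
  The final syllable (5, bud) is extrametrical; the stress domain is syllables 1–4.
  Weights: 1 bru:b H, 2 na L, 3 nes L, 4 to L.
  Heavy syllables in the domain: 1. The rightmost is syllable 1 (bru:b).
  → primary stress on syllable 1.
Suffixed `bru:b.na.nes.to.bud.ka` (6 syllables):
  The final syllable (6, ka) is extrametrical; the stress domain is syllables 1–5.
  Weights: 1 bru:b H, 2 na L, 3 nes L, 4 to L, 5 bud L.
  Heavy syllables in the domain: 1. The rightmost is syllable 1 (bru:b).
  → primary stress on syllable 1.

no: stays on 1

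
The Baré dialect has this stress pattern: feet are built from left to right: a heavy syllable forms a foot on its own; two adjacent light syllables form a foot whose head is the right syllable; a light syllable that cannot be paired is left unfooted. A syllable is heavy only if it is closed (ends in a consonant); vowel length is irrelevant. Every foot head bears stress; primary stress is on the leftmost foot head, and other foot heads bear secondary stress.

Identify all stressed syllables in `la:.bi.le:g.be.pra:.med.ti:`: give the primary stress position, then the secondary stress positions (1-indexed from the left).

Weights: 1 la: L, 2 bi L, 3 le:g H, 4 be L, 5 pra: L, 6 med H, 7 ti: L.
Parse left to right (heavy = foot alone; LL = one foot; stranded L unfooted): (la:.ˈbi) (ˈle:g) (be.ˈpra:) (ˈmed) ti:.
Foot heads: 2, 3, 5, 6.
Primary stress on the leftmost head = syllable 2.
Secondary stress on 3, 5, 6: la:.ˈbi.ˌle:g.be.ˌpra:.ˌmed.ti:.

primary 2, secondary 3, 5, 6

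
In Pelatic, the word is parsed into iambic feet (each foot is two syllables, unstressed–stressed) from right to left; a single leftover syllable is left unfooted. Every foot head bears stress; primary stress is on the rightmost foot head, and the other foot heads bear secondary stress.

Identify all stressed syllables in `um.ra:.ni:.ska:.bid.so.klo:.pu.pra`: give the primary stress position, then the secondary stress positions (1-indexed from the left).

primary 9, secondary 3, 5, 7

Parse right to left into iambic (σˈσ) feet: um (ra:.ˈni:) (ska:.ˈbid) (so.ˈklo:) (pu.ˈpra). Syllable 1 is left unfooted.
Foot heads (stressed positions): 3, 5, 7, 9.
End Rule Rightmost: primary stress on the rightmost head = syllable 9.
Secondary stress on 3, 5, 7: um.ra:.ˌni:.ska:.ˌbid.so.ˌklo:.pu.ˈpra.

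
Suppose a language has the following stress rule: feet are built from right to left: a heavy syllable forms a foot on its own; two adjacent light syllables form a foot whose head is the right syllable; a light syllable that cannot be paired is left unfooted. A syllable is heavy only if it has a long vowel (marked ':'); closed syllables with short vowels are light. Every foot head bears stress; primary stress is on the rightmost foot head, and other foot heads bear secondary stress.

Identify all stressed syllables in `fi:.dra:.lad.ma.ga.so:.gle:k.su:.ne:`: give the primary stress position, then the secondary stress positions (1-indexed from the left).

Weights: 1 fi: H, 2 dra: H, 3 lad L, 4 ma L, 5 ga L, 6 so: H, 7 gle:k H, 8 su: H, 9 ne: H.
Parse right to left (heavy = foot alone; LL = one foot; stranded L unfooted): (ˈfi:) (ˈdra:) lad (ma.ˈga) (ˈso:) (ˈgle:k) (ˈsu:) (ˈne:).
Foot heads: 1, 2, 5, 6, 7, 8, 9.
Primary stress on the rightmost head = syllable 9.
Secondary stress on 1, 2, 5, 6, 7, 8: ˌfi:.ˌdra:.lad.ma.ˌga.ˌso:.ˌgle:k.ˌsu:.ˈne:.

primary 9, secondary 1, 2, 5, 6, 7, 8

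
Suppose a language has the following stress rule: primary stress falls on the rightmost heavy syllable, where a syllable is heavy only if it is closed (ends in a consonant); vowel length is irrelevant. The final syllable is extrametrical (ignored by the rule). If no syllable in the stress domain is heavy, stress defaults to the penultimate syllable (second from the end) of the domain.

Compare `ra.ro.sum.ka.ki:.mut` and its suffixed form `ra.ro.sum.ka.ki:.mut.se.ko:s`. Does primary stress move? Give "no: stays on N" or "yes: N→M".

yes: 3→6

Base `ra.ro.sum.ka.ki:.mut` (6 syllables):
  The final syllable (6, mut) is extrametrical; the stress domain is syllables 1–5.
  Weights: 1 ra L, 2 ro L, 3 sum H, 4 ka L, 5 ki: L.
  Heavy syllables in the domain: 3. The rightmost is syllable 3 (sum).
  → primary stress on syllable 3.
Suffixed `ra.ro.sum.ka.ki:.mut.se.ko:s` (8 syllables):
  The final syllable (8, ko:s) is extrametrical; the stress domain is syllables 1–7.
  Weights: 1 ra L, 2 ro L, 3 sum H, 4 ka L, 5 ki: L, 6 mut H, 7 se L.
  Heavy syllables in the domain: 3, 6. The rightmost is syllable 6 (mut).
  → primary stress on syllable 6.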